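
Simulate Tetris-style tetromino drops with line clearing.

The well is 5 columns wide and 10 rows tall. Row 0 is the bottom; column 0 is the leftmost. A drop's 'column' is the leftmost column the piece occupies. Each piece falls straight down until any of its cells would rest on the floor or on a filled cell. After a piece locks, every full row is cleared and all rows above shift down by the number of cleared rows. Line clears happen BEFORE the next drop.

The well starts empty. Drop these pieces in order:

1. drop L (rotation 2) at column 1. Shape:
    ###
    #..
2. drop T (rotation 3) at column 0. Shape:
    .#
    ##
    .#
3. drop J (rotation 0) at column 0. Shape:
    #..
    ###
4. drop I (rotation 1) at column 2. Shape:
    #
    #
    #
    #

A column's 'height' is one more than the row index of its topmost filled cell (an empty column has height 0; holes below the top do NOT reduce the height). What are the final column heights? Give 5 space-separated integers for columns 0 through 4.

Answer: 7 6 10 2 0

Derivation:
Drop 1: L rot2 at col 1 lands with bottom-row=0; cleared 0 line(s) (total 0); column heights now [0 2 2 2 0], max=2
Drop 2: T rot3 at col 0 lands with bottom-row=2; cleared 0 line(s) (total 0); column heights now [4 5 2 2 0], max=5
Drop 3: J rot0 at col 0 lands with bottom-row=5; cleared 0 line(s) (total 0); column heights now [7 6 6 2 0], max=7
Drop 4: I rot1 at col 2 lands with bottom-row=6; cleared 0 line(s) (total 0); column heights now [7 6 10 2 0], max=10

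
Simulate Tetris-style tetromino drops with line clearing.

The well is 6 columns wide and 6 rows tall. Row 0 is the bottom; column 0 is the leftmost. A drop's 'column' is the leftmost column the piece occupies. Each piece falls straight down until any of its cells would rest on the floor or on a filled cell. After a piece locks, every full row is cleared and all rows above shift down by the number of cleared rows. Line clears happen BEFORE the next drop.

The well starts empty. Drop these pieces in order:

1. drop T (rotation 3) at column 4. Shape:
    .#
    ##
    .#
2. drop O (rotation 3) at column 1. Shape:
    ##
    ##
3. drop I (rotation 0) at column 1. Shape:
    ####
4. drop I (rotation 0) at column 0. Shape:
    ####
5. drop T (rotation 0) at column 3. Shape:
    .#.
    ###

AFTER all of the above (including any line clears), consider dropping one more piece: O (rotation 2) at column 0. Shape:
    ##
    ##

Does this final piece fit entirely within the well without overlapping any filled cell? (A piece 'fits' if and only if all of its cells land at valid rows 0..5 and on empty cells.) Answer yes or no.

Drop 1: T rot3 at col 4 lands with bottom-row=0; cleared 0 line(s) (total 0); column heights now [0 0 0 0 2 3], max=3
Drop 2: O rot3 at col 1 lands with bottom-row=0; cleared 0 line(s) (total 0); column heights now [0 2 2 0 2 3], max=3
Drop 3: I rot0 at col 1 lands with bottom-row=2; cleared 0 line(s) (total 0); column heights now [0 3 3 3 3 3], max=3
Drop 4: I rot0 at col 0 lands with bottom-row=3; cleared 0 line(s) (total 0); column heights now [4 4 4 4 3 3], max=4
Drop 5: T rot0 at col 3 lands with bottom-row=4; cleared 0 line(s) (total 0); column heights now [4 4 4 5 6 5], max=6
Test piece O rot2 at col 0 (width 2): heights before test = [4 4 4 5 6 5]; fits = True

Answer: yes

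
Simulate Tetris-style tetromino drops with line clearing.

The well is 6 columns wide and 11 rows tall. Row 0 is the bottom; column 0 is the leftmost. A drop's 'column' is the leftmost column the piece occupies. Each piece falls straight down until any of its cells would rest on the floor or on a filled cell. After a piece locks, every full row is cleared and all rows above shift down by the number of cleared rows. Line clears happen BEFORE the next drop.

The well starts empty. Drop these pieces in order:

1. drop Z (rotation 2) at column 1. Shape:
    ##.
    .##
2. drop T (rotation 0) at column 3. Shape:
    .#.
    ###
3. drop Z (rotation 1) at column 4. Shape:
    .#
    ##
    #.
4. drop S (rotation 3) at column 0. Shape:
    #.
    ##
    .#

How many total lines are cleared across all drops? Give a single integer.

Drop 1: Z rot2 at col 1 lands with bottom-row=0; cleared 0 line(s) (total 0); column heights now [0 2 2 1 0 0], max=2
Drop 2: T rot0 at col 3 lands with bottom-row=1; cleared 0 line(s) (total 0); column heights now [0 2 2 2 3 2], max=3
Drop 3: Z rot1 at col 4 lands with bottom-row=3; cleared 0 line(s) (total 0); column heights now [0 2 2 2 5 6], max=6
Drop 4: S rot3 at col 0 lands with bottom-row=2; cleared 0 line(s) (total 0); column heights now [5 4 2 2 5 6], max=6

Answer: 0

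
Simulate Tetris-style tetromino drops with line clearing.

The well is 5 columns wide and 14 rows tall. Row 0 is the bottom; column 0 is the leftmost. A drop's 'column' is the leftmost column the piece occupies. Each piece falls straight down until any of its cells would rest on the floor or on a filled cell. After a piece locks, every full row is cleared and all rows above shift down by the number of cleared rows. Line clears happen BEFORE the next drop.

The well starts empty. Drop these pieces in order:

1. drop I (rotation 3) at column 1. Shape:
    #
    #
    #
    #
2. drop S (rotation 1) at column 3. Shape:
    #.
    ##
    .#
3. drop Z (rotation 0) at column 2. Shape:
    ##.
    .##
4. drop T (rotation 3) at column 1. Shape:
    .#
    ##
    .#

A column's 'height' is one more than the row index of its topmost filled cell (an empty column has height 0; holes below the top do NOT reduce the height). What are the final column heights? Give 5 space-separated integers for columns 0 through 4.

Drop 1: I rot3 at col 1 lands with bottom-row=0; cleared 0 line(s) (total 0); column heights now [0 4 0 0 0], max=4
Drop 2: S rot1 at col 3 lands with bottom-row=0; cleared 0 line(s) (total 0); column heights now [0 4 0 3 2], max=4
Drop 3: Z rot0 at col 2 lands with bottom-row=3; cleared 0 line(s) (total 0); column heights now [0 4 5 5 4], max=5
Drop 4: T rot3 at col 1 lands with bottom-row=5; cleared 0 line(s) (total 0); column heights now [0 7 8 5 4], max=8

Answer: 0 7 8 5 4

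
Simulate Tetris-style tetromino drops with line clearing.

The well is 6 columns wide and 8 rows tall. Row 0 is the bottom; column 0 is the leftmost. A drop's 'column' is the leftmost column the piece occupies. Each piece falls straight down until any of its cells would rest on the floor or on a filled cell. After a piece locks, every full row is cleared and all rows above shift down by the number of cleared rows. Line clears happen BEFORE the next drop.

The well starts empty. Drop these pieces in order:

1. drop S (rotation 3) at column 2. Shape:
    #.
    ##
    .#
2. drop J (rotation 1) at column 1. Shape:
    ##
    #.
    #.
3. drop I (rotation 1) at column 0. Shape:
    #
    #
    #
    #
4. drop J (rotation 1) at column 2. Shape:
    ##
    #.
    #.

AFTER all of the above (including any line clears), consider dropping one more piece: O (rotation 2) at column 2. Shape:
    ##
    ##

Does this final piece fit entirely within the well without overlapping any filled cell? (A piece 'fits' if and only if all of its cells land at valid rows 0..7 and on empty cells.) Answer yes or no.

Answer: no

Derivation:
Drop 1: S rot3 at col 2 lands with bottom-row=0; cleared 0 line(s) (total 0); column heights now [0 0 3 2 0 0], max=3
Drop 2: J rot1 at col 1 lands with bottom-row=1; cleared 0 line(s) (total 0); column heights now [0 4 4 2 0 0], max=4
Drop 3: I rot1 at col 0 lands with bottom-row=0; cleared 0 line(s) (total 0); column heights now [4 4 4 2 0 0], max=4
Drop 4: J rot1 at col 2 lands with bottom-row=4; cleared 0 line(s) (total 0); column heights now [4 4 7 7 0 0], max=7
Test piece O rot2 at col 2 (width 2): heights before test = [4 4 7 7 0 0]; fits = False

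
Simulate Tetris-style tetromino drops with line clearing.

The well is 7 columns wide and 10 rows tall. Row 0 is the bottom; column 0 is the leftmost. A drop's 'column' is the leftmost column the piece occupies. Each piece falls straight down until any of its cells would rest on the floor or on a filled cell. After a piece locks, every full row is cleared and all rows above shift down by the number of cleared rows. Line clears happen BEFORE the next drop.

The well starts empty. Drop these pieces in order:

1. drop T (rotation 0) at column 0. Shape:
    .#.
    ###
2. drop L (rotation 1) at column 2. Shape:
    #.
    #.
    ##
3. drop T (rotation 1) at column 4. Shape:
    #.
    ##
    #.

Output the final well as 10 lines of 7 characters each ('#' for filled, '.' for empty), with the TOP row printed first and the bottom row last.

Answer: .......
.......
.......
.......
.......
.......
..#....
..#.#..
.#####.
###.#..

Derivation:
Drop 1: T rot0 at col 0 lands with bottom-row=0; cleared 0 line(s) (total 0); column heights now [1 2 1 0 0 0 0], max=2
Drop 2: L rot1 at col 2 lands with bottom-row=1; cleared 0 line(s) (total 0); column heights now [1 2 4 2 0 0 0], max=4
Drop 3: T rot1 at col 4 lands with bottom-row=0; cleared 0 line(s) (total 0); column heights now [1 2 4 2 3 2 0], max=4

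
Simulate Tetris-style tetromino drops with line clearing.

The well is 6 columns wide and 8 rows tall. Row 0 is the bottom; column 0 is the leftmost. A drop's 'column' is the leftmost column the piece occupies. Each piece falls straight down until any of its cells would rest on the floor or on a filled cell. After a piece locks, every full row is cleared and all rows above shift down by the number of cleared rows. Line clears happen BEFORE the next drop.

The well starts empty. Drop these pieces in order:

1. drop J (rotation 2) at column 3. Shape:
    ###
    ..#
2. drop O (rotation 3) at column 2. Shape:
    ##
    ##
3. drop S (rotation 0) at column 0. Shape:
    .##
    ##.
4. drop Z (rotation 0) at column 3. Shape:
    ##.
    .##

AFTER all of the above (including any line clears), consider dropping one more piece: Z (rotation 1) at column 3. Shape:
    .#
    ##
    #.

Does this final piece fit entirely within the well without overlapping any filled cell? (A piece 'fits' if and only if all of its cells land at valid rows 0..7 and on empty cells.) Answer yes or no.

Answer: yes

Derivation:
Drop 1: J rot2 at col 3 lands with bottom-row=0; cleared 0 line(s) (total 0); column heights now [0 0 0 2 2 2], max=2
Drop 2: O rot3 at col 2 lands with bottom-row=2; cleared 0 line(s) (total 0); column heights now [0 0 4 4 2 2], max=4
Drop 3: S rot0 at col 0 lands with bottom-row=3; cleared 0 line(s) (total 0); column heights now [4 5 5 4 2 2], max=5
Drop 4: Z rot0 at col 3 lands with bottom-row=3; cleared 1 line(s) (total 1); column heights now [0 4 4 4 4 2], max=4
Test piece Z rot1 at col 3 (width 2): heights before test = [0 4 4 4 4 2]; fits = True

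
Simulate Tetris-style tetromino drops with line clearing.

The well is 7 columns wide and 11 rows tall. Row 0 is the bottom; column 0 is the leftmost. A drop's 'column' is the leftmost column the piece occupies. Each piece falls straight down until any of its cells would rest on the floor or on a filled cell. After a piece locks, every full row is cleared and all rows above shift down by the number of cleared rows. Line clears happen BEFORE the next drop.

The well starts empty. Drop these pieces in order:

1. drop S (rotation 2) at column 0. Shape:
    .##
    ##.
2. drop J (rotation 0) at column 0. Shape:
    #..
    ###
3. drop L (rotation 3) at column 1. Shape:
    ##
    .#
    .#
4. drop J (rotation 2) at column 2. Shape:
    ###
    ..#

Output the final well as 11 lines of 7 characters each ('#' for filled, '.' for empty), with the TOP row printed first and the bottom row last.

Drop 1: S rot2 at col 0 lands with bottom-row=0; cleared 0 line(s) (total 0); column heights now [1 2 2 0 0 0 0], max=2
Drop 2: J rot0 at col 0 lands with bottom-row=2; cleared 0 line(s) (total 0); column heights now [4 3 3 0 0 0 0], max=4
Drop 3: L rot3 at col 1 lands with bottom-row=3; cleared 0 line(s) (total 0); column heights now [4 6 6 0 0 0 0], max=6
Drop 4: J rot2 at col 2 lands with bottom-row=5; cleared 0 line(s) (total 0); column heights now [4 6 7 7 7 0 0], max=7

Answer: .......
.......
.......
.......
..###..
.##.#..
..#....
#.#....
###....
.##....
##.....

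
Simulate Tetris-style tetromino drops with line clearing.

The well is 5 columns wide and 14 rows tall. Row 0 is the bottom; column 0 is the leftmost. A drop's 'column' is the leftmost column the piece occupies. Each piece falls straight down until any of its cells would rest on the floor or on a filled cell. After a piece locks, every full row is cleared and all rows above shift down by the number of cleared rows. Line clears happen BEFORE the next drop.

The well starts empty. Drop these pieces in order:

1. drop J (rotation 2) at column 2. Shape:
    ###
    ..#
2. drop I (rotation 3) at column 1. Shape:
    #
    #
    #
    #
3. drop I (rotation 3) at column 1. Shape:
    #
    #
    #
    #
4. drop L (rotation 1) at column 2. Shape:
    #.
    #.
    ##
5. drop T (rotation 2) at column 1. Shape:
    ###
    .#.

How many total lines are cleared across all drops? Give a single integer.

Drop 1: J rot2 at col 2 lands with bottom-row=0; cleared 0 line(s) (total 0); column heights now [0 0 2 2 2], max=2
Drop 2: I rot3 at col 1 lands with bottom-row=0; cleared 0 line(s) (total 0); column heights now [0 4 2 2 2], max=4
Drop 3: I rot3 at col 1 lands with bottom-row=4; cleared 0 line(s) (total 0); column heights now [0 8 2 2 2], max=8
Drop 4: L rot1 at col 2 lands with bottom-row=2; cleared 0 line(s) (total 0); column heights now [0 8 5 3 2], max=8
Drop 5: T rot2 at col 1 lands with bottom-row=7; cleared 0 line(s) (total 0); column heights now [0 9 9 9 2], max=9

Answer: 0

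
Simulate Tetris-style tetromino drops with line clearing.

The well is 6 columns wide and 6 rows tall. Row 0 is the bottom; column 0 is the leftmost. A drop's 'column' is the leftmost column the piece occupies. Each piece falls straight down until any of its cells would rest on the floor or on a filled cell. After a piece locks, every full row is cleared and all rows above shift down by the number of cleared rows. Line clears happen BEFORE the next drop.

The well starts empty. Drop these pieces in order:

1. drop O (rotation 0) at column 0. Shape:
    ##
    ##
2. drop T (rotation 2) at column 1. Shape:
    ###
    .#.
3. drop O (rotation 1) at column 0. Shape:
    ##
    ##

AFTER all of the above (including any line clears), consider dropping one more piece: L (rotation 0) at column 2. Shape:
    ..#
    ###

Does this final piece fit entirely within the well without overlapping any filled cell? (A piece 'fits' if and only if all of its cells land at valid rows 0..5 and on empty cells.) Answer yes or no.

Answer: yes

Derivation:
Drop 1: O rot0 at col 0 lands with bottom-row=0; cleared 0 line(s) (total 0); column heights now [2 2 0 0 0 0], max=2
Drop 2: T rot2 at col 1 lands with bottom-row=1; cleared 0 line(s) (total 0); column heights now [2 3 3 3 0 0], max=3
Drop 3: O rot1 at col 0 lands with bottom-row=3; cleared 0 line(s) (total 0); column heights now [5 5 3 3 0 0], max=5
Test piece L rot0 at col 2 (width 3): heights before test = [5 5 3 3 0 0]; fits = True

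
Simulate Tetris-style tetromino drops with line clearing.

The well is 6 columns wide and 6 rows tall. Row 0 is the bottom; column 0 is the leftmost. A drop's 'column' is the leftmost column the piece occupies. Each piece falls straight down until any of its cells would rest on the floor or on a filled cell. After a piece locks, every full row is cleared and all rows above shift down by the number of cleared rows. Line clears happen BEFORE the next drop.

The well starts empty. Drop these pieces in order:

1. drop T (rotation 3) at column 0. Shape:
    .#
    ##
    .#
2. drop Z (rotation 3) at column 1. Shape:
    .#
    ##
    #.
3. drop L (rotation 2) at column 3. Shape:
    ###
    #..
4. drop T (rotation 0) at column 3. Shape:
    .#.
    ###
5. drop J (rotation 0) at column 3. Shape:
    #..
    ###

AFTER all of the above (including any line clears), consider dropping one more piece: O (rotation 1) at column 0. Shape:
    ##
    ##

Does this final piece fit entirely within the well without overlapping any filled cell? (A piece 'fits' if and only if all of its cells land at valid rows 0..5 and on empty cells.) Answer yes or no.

Answer: no

Derivation:
Drop 1: T rot3 at col 0 lands with bottom-row=0; cleared 0 line(s) (total 0); column heights now [2 3 0 0 0 0], max=3
Drop 2: Z rot3 at col 1 lands with bottom-row=3; cleared 0 line(s) (total 0); column heights now [2 5 6 0 0 0], max=6
Drop 3: L rot2 at col 3 lands with bottom-row=0; cleared 0 line(s) (total 0); column heights now [2 5 6 2 2 2], max=6
Drop 4: T rot0 at col 3 lands with bottom-row=2; cleared 0 line(s) (total 0); column heights now [2 5 6 3 4 3], max=6
Drop 5: J rot0 at col 3 lands with bottom-row=4; cleared 0 line(s) (total 0); column heights now [2 5 6 6 5 5], max=6
Test piece O rot1 at col 0 (width 2): heights before test = [2 5 6 6 5 5]; fits = False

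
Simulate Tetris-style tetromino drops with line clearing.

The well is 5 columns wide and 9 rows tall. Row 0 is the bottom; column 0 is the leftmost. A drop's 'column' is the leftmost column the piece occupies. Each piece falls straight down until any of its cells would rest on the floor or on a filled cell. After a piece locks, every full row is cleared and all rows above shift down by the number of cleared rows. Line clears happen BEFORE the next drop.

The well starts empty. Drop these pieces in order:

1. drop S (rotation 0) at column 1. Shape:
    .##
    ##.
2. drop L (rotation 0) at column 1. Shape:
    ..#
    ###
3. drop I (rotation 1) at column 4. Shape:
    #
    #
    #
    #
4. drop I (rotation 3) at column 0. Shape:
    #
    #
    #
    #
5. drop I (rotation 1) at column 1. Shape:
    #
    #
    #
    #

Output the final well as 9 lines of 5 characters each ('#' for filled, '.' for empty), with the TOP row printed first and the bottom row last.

Answer: .....
.....
.....
.....
.....
.#...
.#...
##.##
###.#

Derivation:
Drop 1: S rot0 at col 1 lands with bottom-row=0; cleared 0 line(s) (total 0); column heights now [0 1 2 2 0], max=2
Drop 2: L rot0 at col 1 lands with bottom-row=2; cleared 0 line(s) (total 0); column heights now [0 3 3 4 0], max=4
Drop 3: I rot1 at col 4 lands with bottom-row=0; cleared 0 line(s) (total 0); column heights now [0 3 3 4 4], max=4
Drop 4: I rot3 at col 0 lands with bottom-row=0; cleared 1 line(s) (total 1); column heights now [3 1 2 3 3], max=3
Drop 5: I rot1 at col 1 lands with bottom-row=1; cleared 1 line(s) (total 2); column heights now [2 4 1 2 2], max=4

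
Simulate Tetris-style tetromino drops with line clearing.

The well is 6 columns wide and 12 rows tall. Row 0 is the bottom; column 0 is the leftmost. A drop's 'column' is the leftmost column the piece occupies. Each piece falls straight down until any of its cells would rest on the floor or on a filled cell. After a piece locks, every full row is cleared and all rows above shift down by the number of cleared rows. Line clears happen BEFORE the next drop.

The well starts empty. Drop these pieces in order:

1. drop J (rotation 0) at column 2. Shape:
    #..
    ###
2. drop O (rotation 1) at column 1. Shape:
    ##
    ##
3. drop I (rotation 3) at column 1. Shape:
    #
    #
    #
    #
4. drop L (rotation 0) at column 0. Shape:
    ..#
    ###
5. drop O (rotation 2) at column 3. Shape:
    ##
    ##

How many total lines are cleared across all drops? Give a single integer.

Answer: 0

Derivation:
Drop 1: J rot0 at col 2 lands with bottom-row=0; cleared 0 line(s) (total 0); column heights now [0 0 2 1 1 0], max=2
Drop 2: O rot1 at col 1 lands with bottom-row=2; cleared 0 line(s) (total 0); column heights now [0 4 4 1 1 0], max=4
Drop 3: I rot3 at col 1 lands with bottom-row=4; cleared 0 line(s) (total 0); column heights now [0 8 4 1 1 0], max=8
Drop 4: L rot0 at col 0 lands with bottom-row=8; cleared 0 line(s) (total 0); column heights now [9 9 10 1 1 0], max=10
Drop 5: O rot2 at col 3 lands with bottom-row=1; cleared 0 line(s) (total 0); column heights now [9 9 10 3 3 0], max=10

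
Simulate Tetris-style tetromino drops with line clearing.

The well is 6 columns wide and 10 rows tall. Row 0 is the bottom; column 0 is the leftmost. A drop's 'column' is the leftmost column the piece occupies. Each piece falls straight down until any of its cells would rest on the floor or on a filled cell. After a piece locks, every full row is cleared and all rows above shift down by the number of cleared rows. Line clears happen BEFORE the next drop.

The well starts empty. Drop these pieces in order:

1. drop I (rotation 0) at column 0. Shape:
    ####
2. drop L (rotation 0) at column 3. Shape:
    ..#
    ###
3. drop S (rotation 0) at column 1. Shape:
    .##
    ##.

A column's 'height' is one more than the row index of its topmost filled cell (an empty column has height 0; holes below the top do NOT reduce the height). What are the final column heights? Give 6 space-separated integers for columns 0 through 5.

Drop 1: I rot0 at col 0 lands with bottom-row=0; cleared 0 line(s) (total 0); column heights now [1 1 1 1 0 0], max=1
Drop 2: L rot0 at col 3 lands with bottom-row=1; cleared 0 line(s) (total 0); column heights now [1 1 1 2 2 3], max=3
Drop 3: S rot0 at col 1 lands with bottom-row=1; cleared 0 line(s) (total 0); column heights now [1 2 3 3 2 3], max=3

Answer: 1 2 3 3 2 3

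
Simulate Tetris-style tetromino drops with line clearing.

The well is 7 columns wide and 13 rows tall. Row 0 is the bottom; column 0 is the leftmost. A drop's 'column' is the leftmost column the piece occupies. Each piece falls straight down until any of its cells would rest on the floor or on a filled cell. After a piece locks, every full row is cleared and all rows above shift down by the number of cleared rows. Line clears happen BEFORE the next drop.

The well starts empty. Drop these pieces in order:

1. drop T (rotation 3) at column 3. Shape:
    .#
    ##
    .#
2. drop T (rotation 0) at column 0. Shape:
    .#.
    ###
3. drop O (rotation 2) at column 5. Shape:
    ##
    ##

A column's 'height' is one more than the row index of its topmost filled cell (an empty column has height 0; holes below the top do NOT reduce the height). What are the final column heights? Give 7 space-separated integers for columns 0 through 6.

Drop 1: T rot3 at col 3 lands with bottom-row=0; cleared 0 line(s) (total 0); column heights now [0 0 0 2 3 0 0], max=3
Drop 2: T rot0 at col 0 lands with bottom-row=0; cleared 0 line(s) (total 0); column heights now [1 2 1 2 3 0 0], max=3
Drop 3: O rot2 at col 5 lands with bottom-row=0; cleared 0 line(s) (total 0); column heights now [1 2 1 2 3 2 2], max=3

Answer: 1 2 1 2 3 2 2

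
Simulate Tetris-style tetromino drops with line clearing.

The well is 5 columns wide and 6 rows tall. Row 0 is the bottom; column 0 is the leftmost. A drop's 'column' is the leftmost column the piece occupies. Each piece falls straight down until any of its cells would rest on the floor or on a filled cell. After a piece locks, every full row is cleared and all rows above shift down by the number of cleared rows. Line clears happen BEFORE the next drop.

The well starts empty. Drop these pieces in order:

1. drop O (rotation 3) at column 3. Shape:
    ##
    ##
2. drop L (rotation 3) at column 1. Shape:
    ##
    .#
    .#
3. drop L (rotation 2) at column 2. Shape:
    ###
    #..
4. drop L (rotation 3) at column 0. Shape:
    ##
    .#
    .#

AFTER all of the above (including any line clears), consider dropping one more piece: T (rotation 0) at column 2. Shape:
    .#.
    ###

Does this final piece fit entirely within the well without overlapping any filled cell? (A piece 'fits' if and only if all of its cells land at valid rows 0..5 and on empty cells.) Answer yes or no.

Drop 1: O rot3 at col 3 lands with bottom-row=0; cleared 0 line(s) (total 0); column heights now [0 0 0 2 2], max=2
Drop 2: L rot3 at col 1 lands with bottom-row=0; cleared 0 line(s) (total 0); column heights now [0 3 3 2 2], max=3
Drop 3: L rot2 at col 2 lands with bottom-row=3; cleared 0 line(s) (total 0); column heights now [0 3 5 5 5], max=5
Drop 4: L rot3 at col 0 lands with bottom-row=3; cleared 0 line(s) (total 0); column heights now [6 6 5 5 5], max=6
Test piece T rot0 at col 2 (width 3): heights before test = [6 6 5 5 5]; fits = False

Answer: no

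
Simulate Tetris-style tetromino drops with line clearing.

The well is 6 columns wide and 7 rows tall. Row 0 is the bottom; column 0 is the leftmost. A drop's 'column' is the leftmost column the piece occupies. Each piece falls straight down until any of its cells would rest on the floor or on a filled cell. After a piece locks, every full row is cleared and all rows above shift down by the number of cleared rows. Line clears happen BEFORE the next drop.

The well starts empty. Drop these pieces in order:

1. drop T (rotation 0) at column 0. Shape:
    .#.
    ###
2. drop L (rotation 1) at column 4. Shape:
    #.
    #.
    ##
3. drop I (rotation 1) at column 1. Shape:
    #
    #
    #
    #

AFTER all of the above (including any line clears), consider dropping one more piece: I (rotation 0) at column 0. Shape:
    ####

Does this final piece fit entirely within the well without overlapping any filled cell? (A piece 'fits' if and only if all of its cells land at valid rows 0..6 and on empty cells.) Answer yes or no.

Answer: yes

Derivation:
Drop 1: T rot0 at col 0 lands with bottom-row=0; cleared 0 line(s) (total 0); column heights now [1 2 1 0 0 0], max=2
Drop 2: L rot1 at col 4 lands with bottom-row=0; cleared 0 line(s) (total 0); column heights now [1 2 1 0 3 1], max=3
Drop 3: I rot1 at col 1 lands with bottom-row=2; cleared 0 line(s) (total 0); column heights now [1 6 1 0 3 1], max=6
Test piece I rot0 at col 0 (width 4): heights before test = [1 6 1 0 3 1]; fits = True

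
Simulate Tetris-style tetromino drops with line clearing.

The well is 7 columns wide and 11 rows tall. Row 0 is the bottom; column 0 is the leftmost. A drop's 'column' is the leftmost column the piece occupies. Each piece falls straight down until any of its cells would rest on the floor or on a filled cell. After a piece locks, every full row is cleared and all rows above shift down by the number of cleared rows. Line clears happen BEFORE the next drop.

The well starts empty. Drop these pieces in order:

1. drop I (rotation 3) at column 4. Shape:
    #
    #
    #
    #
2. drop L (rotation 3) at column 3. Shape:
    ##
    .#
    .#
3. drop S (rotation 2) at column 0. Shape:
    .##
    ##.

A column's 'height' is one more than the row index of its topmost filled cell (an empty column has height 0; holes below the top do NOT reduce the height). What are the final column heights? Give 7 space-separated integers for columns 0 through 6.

Answer: 1 2 2 7 7 0 0

Derivation:
Drop 1: I rot3 at col 4 lands with bottom-row=0; cleared 0 line(s) (total 0); column heights now [0 0 0 0 4 0 0], max=4
Drop 2: L rot3 at col 3 lands with bottom-row=4; cleared 0 line(s) (total 0); column heights now [0 0 0 7 7 0 0], max=7
Drop 3: S rot2 at col 0 lands with bottom-row=0; cleared 0 line(s) (total 0); column heights now [1 2 2 7 7 0 0], max=7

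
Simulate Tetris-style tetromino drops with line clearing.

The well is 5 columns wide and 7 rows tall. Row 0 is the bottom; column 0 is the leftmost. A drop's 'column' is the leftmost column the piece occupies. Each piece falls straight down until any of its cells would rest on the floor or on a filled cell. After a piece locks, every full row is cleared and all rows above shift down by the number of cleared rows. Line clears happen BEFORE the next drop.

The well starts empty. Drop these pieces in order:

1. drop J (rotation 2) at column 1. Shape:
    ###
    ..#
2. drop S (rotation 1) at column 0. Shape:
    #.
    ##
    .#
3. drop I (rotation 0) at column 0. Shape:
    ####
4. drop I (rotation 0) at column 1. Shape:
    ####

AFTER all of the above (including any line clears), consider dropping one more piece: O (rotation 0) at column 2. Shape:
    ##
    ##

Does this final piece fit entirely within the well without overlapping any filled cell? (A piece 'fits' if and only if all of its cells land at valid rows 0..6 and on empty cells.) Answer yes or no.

Drop 1: J rot2 at col 1 lands with bottom-row=0; cleared 0 line(s) (total 0); column heights now [0 2 2 2 0], max=2
Drop 2: S rot1 at col 0 lands with bottom-row=2; cleared 0 line(s) (total 0); column heights now [5 4 2 2 0], max=5
Drop 3: I rot0 at col 0 lands with bottom-row=5; cleared 0 line(s) (total 0); column heights now [6 6 6 6 0], max=6
Drop 4: I rot0 at col 1 lands with bottom-row=6; cleared 0 line(s) (total 0); column heights now [6 7 7 7 7], max=7
Test piece O rot0 at col 2 (width 2): heights before test = [6 7 7 7 7]; fits = False

Answer: no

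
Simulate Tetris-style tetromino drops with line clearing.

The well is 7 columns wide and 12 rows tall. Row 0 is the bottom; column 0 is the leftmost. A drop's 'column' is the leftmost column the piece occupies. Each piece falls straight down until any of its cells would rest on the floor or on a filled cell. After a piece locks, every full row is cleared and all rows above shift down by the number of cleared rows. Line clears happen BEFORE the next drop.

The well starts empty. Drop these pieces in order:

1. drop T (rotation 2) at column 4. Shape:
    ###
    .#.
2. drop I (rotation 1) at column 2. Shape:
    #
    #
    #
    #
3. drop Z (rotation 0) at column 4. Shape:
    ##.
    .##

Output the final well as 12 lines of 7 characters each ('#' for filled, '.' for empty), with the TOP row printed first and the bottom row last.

Answer: .......
.......
.......
.......
.......
.......
.......
.......
..#.##.
..#..##
..#.###
..#..#.

Derivation:
Drop 1: T rot2 at col 4 lands with bottom-row=0; cleared 0 line(s) (total 0); column heights now [0 0 0 0 2 2 2], max=2
Drop 2: I rot1 at col 2 lands with bottom-row=0; cleared 0 line(s) (total 0); column heights now [0 0 4 0 2 2 2], max=4
Drop 3: Z rot0 at col 4 lands with bottom-row=2; cleared 0 line(s) (total 0); column heights now [0 0 4 0 4 4 3], max=4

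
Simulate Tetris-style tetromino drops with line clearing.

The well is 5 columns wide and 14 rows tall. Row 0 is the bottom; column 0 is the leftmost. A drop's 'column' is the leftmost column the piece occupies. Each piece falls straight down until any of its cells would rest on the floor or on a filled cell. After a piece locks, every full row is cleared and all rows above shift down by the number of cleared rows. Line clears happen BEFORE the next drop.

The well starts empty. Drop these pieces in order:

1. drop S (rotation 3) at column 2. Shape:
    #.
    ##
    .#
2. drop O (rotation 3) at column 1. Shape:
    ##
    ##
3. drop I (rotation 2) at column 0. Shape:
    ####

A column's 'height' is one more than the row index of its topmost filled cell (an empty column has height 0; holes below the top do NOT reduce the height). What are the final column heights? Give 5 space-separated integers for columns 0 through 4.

Answer: 6 6 6 6 0

Derivation:
Drop 1: S rot3 at col 2 lands with bottom-row=0; cleared 0 line(s) (total 0); column heights now [0 0 3 2 0], max=3
Drop 2: O rot3 at col 1 lands with bottom-row=3; cleared 0 line(s) (total 0); column heights now [0 5 5 2 0], max=5
Drop 3: I rot2 at col 0 lands with bottom-row=5; cleared 0 line(s) (total 0); column heights now [6 6 6 6 0], max=6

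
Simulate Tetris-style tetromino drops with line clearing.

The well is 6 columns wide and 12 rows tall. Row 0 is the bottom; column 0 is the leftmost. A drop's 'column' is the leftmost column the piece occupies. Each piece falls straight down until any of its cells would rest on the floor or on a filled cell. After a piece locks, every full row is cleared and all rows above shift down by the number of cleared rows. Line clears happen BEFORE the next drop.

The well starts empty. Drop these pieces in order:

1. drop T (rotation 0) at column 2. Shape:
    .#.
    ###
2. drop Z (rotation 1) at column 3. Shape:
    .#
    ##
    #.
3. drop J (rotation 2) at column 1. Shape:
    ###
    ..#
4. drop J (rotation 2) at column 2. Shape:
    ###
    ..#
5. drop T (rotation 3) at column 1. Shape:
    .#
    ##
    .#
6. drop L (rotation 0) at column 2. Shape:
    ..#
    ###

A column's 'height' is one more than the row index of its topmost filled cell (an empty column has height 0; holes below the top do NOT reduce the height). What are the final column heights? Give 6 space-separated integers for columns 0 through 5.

Drop 1: T rot0 at col 2 lands with bottom-row=0; cleared 0 line(s) (total 0); column heights now [0 0 1 2 1 0], max=2
Drop 2: Z rot1 at col 3 lands with bottom-row=2; cleared 0 line(s) (total 0); column heights now [0 0 1 4 5 0], max=5
Drop 3: J rot2 at col 1 lands with bottom-row=4; cleared 0 line(s) (total 0); column heights now [0 6 6 6 5 0], max=6
Drop 4: J rot2 at col 2 lands with bottom-row=5; cleared 0 line(s) (total 0); column heights now [0 6 7 7 7 0], max=7
Drop 5: T rot3 at col 1 lands with bottom-row=7; cleared 0 line(s) (total 0); column heights now [0 9 10 7 7 0], max=10
Drop 6: L rot0 at col 2 lands with bottom-row=10; cleared 0 line(s) (total 0); column heights now [0 9 11 11 12 0], max=12

Answer: 0 9 11 11 12 0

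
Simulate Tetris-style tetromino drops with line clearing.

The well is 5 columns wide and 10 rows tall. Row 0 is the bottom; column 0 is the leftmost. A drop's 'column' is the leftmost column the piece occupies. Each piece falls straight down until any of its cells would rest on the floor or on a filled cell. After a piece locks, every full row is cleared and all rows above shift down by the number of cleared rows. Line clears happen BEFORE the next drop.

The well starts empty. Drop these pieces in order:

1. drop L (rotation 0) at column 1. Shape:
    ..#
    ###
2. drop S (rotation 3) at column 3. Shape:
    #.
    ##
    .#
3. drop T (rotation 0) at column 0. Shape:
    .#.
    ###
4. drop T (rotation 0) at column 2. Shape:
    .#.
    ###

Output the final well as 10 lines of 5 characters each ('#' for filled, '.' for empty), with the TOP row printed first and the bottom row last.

Answer: .....
.....
.....
.....
.....
...#.
..###
...#.
.#.##
.###.

Derivation:
Drop 1: L rot0 at col 1 lands with bottom-row=0; cleared 0 line(s) (total 0); column heights now [0 1 1 2 0], max=2
Drop 2: S rot3 at col 3 lands with bottom-row=1; cleared 0 line(s) (total 0); column heights now [0 1 1 4 3], max=4
Drop 3: T rot0 at col 0 lands with bottom-row=1; cleared 1 line(s) (total 1); column heights now [0 2 1 3 2], max=3
Drop 4: T rot0 at col 2 lands with bottom-row=3; cleared 0 line(s) (total 1); column heights now [0 2 4 5 4], max=5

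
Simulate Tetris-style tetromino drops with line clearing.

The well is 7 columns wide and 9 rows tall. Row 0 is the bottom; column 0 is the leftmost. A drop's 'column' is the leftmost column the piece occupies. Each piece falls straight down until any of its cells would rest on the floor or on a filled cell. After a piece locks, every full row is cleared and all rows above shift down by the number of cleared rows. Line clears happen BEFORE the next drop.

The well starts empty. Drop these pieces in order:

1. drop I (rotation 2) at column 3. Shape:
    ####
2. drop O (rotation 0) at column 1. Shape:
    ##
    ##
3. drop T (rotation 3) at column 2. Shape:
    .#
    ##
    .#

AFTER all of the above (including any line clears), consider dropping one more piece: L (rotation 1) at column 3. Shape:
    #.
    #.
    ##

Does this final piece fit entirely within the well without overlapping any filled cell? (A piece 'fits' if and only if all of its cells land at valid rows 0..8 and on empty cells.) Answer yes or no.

Drop 1: I rot2 at col 3 lands with bottom-row=0; cleared 0 line(s) (total 0); column heights now [0 0 0 1 1 1 1], max=1
Drop 2: O rot0 at col 1 lands with bottom-row=0; cleared 0 line(s) (total 0); column heights now [0 2 2 1 1 1 1], max=2
Drop 3: T rot3 at col 2 lands with bottom-row=1; cleared 0 line(s) (total 0); column heights now [0 2 3 4 1 1 1], max=4
Test piece L rot1 at col 3 (width 2): heights before test = [0 2 3 4 1 1 1]; fits = True

Answer: yes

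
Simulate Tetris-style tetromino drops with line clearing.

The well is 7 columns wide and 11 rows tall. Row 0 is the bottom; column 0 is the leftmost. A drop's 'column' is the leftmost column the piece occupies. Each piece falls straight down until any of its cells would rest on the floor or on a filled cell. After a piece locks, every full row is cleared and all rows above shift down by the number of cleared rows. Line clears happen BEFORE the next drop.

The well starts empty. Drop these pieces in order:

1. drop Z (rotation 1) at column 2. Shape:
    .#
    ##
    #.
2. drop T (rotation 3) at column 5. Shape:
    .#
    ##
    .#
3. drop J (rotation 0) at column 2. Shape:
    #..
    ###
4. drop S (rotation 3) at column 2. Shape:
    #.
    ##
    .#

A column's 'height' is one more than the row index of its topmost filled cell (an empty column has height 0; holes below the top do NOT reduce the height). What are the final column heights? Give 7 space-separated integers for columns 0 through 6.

Answer: 0 0 7 6 4 2 3

Derivation:
Drop 1: Z rot1 at col 2 lands with bottom-row=0; cleared 0 line(s) (total 0); column heights now [0 0 2 3 0 0 0], max=3
Drop 2: T rot3 at col 5 lands with bottom-row=0; cleared 0 line(s) (total 0); column heights now [0 0 2 3 0 2 3], max=3
Drop 3: J rot0 at col 2 lands with bottom-row=3; cleared 0 line(s) (total 0); column heights now [0 0 5 4 4 2 3], max=5
Drop 4: S rot3 at col 2 lands with bottom-row=4; cleared 0 line(s) (total 0); column heights now [0 0 7 6 4 2 3], max=7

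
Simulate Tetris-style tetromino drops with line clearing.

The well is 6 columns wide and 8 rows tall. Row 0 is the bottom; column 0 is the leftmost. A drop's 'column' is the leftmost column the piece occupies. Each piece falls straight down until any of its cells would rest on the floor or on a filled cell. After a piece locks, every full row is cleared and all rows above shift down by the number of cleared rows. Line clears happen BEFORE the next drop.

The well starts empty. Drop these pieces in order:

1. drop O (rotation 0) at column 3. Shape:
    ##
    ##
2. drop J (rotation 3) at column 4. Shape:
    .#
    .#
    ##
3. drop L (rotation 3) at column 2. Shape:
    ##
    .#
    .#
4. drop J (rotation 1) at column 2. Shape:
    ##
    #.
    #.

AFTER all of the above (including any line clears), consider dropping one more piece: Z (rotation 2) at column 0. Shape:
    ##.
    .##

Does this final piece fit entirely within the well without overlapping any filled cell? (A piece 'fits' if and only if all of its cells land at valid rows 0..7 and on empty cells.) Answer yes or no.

Drop 1: O rot0 at col 3 lands with bottom-row=0; cleared 0 line(s) (total 0); column heights now [0 0 0 2 2 0], max=2
Drop 2: J rot3 at col 4 lands with bottom-row=2; cleared 0 line(s) (total 0); column heights now [0 0 0 2 3 5], max=5
Drop 3: L rot3 at col 2 lands with bottom-row=2; cleared 0 line(s) (total 0); column heights now [0 0 5 5 3 5], max=5
Drop 4: J rot1 at col 2 lands with bottom-row=5; cleared 0 line(s) (total 0); column heights now [0 0 8 8 3 5], max=8
Test piece Z rot2 at col 0 (width 3): heights before test = [0 0 8 8 3 5]; fits = False

Answer: no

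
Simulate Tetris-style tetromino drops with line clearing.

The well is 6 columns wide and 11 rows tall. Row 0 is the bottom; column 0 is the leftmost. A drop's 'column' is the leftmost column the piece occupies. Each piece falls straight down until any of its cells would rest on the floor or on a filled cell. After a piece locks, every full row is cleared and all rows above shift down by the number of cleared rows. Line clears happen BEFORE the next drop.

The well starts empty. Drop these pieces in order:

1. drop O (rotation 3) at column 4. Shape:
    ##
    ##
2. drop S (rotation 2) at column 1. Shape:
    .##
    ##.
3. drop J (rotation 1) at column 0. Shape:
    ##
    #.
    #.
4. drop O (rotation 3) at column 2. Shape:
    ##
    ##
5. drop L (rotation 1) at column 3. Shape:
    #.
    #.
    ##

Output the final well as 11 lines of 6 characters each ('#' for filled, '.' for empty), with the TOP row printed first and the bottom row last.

Drop 1: O rot3 at col 4 lands with bottom-row=0; cleared 0 line(s) (total 0); column heights now [0 0 0 0 2 2], max=2
Drop 2: S rot2 at col 1 lands with bottom-row=0; cleared 0 line(s) (total 0); column heights now [0 1 2 2 2 2], max=2
Drop 3: J rot1 at col 0 lands with bottom-row=0; cleared 0 line(s) (total 0); column heights now [3 3 2 2 2 2], max=3
Drop 4: O rot3 at col 2 lands with bottom-row=2; cleared 0 line(s) (total 0); column heights now [3 3 4 4 2 2], max=4
Drop 5: L rot1 at col 3 lands with bottom-row=4; cleared 0 line(s) (total 0); column heights now [3 3 4 7 5 2], max=7

Answer: ......
......
......
......
...#..
...#..
...##.
..##..
####..
#.####
###.##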